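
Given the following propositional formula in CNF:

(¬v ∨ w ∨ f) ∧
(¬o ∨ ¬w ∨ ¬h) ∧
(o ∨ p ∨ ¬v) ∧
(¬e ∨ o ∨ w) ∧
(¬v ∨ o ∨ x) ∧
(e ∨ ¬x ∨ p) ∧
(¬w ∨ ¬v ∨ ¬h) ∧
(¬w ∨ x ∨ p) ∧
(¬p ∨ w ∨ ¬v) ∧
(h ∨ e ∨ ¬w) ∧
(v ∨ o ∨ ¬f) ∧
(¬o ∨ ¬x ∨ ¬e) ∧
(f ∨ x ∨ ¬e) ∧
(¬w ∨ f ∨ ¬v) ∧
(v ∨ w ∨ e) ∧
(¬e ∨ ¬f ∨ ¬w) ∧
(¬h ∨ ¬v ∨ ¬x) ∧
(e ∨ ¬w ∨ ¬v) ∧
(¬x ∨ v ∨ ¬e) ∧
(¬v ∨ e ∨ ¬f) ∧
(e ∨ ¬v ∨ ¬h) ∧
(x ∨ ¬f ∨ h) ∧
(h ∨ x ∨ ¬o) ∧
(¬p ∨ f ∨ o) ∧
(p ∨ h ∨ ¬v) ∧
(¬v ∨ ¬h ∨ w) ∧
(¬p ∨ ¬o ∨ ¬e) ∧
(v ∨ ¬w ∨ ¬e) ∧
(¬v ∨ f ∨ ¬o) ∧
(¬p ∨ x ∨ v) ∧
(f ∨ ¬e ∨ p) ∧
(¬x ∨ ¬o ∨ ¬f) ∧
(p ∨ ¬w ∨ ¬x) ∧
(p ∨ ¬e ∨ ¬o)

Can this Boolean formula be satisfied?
No

No, the formula is not satisfiable.

No assignment of truth values to the variables can make all 34 clauses true simultaneously.

The formula is UNSAT (unsatisfiable).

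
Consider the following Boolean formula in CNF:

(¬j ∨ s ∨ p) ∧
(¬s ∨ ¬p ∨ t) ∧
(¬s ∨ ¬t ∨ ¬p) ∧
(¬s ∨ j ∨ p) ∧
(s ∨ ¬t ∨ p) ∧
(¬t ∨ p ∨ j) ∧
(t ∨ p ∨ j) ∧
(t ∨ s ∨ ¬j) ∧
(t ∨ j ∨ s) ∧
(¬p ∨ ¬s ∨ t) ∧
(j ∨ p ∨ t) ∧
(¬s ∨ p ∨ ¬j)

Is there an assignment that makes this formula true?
Yes

Yes, the formula is satisfiable.

One satisfying assignment is: t=True, j=False, p=True, s=False

Verification: With this assignment, all 12 clauses evaluate to true.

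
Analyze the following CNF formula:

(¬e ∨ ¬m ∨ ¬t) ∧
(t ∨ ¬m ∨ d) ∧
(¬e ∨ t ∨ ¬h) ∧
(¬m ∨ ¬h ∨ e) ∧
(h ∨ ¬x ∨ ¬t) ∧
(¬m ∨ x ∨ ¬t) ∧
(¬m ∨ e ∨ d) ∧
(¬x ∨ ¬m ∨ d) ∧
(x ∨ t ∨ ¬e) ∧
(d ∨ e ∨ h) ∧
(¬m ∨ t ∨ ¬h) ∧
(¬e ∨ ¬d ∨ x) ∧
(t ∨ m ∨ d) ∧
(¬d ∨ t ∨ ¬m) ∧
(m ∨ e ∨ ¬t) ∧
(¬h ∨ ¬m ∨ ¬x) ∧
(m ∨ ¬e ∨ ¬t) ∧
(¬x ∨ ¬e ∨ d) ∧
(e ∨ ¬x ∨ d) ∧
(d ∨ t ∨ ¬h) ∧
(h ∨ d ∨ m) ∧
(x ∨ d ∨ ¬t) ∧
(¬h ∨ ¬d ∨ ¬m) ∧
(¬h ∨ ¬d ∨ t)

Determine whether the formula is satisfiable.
Yes

Yes, the formula is satisfiable.

One satisfying assignment is: t=False, d=True, m=False, x=False, h=False, e=False

Verification: With this assignment, all 24 clauses evaluate to true.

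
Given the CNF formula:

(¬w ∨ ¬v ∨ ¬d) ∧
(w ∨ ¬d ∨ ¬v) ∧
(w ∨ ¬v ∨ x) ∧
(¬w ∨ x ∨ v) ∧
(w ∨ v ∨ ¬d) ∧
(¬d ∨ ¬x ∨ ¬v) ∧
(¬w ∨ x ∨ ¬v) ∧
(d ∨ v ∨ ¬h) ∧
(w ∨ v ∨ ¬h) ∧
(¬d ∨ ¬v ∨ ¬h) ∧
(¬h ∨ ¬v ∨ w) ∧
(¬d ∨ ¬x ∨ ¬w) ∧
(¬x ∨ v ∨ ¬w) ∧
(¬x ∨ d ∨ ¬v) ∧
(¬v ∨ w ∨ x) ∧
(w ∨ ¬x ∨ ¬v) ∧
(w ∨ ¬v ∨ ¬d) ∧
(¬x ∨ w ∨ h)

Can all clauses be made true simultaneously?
Yes

Yes, the formula is satisfiable.

One satisfying assignment is: d=False, w=False, h=False, x=False, v=False

Verification: With this assignment, all 18 clauses evaluate to true.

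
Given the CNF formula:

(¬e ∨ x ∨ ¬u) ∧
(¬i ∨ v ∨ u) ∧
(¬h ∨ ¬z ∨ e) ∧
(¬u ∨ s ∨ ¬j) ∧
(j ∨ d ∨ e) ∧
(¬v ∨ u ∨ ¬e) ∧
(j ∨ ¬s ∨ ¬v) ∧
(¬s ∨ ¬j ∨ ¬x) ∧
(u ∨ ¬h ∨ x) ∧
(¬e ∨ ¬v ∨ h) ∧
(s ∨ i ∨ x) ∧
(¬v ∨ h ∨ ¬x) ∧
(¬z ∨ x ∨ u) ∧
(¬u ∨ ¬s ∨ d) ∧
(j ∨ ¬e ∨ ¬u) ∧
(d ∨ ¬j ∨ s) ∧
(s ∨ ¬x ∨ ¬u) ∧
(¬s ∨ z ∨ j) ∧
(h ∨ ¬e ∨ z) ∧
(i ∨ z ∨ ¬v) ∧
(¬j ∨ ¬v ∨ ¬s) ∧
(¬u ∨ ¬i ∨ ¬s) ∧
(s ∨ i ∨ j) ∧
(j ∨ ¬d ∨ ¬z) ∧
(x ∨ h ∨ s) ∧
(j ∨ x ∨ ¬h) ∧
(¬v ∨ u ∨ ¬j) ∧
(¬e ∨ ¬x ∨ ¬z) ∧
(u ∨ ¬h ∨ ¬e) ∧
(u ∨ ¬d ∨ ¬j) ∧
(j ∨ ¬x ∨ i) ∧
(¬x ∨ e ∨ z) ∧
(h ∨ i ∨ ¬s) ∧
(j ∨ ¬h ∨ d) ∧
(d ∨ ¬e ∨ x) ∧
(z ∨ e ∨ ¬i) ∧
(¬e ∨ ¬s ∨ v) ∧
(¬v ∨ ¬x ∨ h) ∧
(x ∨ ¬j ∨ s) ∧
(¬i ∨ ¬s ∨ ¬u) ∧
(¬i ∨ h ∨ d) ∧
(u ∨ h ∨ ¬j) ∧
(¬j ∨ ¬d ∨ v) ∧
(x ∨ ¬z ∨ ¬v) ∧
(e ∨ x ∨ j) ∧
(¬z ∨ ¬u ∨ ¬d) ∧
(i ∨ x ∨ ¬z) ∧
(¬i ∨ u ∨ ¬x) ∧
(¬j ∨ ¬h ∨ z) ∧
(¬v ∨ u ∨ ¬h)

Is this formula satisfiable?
No

No, the formula is not satisfiable.

No assignment of truth values to the variables can make all 50 clauses true simultaneously.

The formula is UNSAT (unsatisfiable).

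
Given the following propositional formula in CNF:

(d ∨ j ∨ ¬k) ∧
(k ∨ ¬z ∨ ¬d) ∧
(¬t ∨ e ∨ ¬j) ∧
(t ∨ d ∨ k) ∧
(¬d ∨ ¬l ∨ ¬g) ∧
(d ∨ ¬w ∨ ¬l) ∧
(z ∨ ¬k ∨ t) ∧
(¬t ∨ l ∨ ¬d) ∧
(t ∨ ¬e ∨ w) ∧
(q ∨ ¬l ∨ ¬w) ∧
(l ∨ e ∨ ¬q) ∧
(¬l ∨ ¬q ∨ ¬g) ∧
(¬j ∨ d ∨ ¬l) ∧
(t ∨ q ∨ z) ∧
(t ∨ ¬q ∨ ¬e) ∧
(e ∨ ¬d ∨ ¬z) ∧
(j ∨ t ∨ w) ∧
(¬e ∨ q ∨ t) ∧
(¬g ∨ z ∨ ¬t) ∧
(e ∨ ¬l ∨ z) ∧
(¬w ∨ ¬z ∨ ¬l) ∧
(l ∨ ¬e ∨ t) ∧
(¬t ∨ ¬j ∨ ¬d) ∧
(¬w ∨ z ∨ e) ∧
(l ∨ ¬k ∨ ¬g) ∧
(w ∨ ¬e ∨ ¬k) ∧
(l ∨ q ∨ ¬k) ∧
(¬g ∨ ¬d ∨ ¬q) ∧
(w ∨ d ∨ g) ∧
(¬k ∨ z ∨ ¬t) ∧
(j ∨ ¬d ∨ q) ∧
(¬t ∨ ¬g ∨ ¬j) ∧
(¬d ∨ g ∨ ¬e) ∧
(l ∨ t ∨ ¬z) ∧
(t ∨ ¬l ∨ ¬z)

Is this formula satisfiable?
Yes

Yes, the formula is satisfiable.

One satisfying assignment is: l=False, q=False, d=False, e=True, g=True, z=True, t=True, k=False, w=False, j=False

Verification: With this assignment, all 35 clauses evaluate to true.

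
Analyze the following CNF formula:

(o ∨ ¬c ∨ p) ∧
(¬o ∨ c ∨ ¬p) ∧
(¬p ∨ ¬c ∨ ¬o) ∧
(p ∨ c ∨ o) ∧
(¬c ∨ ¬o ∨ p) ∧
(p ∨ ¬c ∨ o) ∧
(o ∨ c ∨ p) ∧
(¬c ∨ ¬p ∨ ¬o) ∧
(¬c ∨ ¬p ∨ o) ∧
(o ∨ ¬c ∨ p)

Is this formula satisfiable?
Yes

Yes, the formula is satisfiable.

One satisfying assignment is: p=False, c=False, o=True

Verification: With this assignment, all 10 clauses evaluate to true.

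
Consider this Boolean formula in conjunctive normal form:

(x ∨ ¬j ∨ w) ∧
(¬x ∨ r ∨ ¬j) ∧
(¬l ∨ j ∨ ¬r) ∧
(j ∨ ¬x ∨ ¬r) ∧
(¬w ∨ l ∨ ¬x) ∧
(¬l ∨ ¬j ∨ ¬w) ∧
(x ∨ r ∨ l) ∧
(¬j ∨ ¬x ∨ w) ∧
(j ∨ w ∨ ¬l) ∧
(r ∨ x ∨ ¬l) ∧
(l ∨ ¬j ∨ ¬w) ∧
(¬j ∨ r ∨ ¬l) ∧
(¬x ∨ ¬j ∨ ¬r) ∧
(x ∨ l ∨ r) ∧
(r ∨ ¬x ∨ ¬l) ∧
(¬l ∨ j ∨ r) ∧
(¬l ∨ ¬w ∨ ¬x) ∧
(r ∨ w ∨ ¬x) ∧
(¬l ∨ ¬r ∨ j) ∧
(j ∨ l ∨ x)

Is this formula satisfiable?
No

No, the formula is not satisfiable.

No assignment of truth values to the variables can make all 20 clauses true simultaneously.

The formula is UNSAT (unsatisfiable).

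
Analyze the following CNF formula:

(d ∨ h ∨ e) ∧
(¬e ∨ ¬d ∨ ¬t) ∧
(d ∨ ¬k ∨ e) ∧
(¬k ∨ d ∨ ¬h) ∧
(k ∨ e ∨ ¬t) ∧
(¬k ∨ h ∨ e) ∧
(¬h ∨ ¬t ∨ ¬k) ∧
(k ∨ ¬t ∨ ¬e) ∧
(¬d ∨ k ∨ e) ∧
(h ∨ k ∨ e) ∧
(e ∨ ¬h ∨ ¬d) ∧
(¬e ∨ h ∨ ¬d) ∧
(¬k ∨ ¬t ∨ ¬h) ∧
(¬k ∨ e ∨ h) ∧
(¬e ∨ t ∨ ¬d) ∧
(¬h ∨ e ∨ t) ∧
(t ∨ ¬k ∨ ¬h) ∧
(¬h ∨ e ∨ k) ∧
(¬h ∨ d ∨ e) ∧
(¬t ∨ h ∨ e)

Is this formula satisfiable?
Yes

Yes, the formula is satisfiable.

One satisfying assignment is: t=False, h=False, d=False, e=True, k=False

Verification: With this assignment, all 20 clauses evaluate to true.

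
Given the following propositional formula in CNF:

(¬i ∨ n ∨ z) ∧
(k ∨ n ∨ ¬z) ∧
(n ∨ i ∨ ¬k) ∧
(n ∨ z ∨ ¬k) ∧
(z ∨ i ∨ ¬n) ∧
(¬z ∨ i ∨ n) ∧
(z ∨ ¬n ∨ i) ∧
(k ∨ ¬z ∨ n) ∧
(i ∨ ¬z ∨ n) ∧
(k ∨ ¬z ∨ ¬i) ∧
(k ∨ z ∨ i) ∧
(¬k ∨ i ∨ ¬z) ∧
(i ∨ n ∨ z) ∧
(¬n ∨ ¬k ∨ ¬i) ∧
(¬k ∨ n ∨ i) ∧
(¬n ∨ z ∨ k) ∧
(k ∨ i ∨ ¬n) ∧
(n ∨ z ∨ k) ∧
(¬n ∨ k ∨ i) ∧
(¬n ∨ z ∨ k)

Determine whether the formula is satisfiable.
Yes

Yes, the formula is satisfiable.

One satisfying assignment is: k=True, n=False, i=True, z=True

Verification: With this assignment, all 20 clauses evaluate to true.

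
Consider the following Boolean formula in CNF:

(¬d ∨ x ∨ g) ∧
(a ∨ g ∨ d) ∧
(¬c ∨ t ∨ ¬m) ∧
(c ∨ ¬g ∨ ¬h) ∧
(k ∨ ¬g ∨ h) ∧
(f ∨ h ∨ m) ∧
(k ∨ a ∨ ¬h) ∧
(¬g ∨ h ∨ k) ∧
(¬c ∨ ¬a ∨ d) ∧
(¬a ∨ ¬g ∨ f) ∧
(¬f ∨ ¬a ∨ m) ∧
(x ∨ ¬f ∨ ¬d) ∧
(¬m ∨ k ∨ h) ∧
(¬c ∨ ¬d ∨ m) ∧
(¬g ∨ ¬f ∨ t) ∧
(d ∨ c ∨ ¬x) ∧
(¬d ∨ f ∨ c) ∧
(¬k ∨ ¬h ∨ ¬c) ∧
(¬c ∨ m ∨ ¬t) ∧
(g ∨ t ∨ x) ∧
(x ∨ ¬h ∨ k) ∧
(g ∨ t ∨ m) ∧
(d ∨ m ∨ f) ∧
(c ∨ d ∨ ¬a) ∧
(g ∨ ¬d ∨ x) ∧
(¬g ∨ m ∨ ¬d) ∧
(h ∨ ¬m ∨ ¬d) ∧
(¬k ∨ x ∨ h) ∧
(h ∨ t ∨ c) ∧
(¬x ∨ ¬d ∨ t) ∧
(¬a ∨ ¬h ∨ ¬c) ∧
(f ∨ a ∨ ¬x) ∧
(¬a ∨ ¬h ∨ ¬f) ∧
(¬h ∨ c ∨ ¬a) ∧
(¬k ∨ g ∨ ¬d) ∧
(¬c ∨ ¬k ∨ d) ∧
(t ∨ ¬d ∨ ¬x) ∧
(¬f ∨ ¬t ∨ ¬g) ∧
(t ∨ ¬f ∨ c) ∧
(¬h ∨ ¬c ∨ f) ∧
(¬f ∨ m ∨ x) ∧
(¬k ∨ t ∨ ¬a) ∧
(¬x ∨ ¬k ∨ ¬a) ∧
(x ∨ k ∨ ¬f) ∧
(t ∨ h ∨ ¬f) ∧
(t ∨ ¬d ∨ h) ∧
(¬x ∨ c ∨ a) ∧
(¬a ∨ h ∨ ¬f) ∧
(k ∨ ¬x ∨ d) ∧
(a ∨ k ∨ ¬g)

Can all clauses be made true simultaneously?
No

No, the formula is not satisfiable.

No assignment of truth values to the variables can make all 50 clauses true simultaneously.

The formula is UNSAT (unsatisfiable).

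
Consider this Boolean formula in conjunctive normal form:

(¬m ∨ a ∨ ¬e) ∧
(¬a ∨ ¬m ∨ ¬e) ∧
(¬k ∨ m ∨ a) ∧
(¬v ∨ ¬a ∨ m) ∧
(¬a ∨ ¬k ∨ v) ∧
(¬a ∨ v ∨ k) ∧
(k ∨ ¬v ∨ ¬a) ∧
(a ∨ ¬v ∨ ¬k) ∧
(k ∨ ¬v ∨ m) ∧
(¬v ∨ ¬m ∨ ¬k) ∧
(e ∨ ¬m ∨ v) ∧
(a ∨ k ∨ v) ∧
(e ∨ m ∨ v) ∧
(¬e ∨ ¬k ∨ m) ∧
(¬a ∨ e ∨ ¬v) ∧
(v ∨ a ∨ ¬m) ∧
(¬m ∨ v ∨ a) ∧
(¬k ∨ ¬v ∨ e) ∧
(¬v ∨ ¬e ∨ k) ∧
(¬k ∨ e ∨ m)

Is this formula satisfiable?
Yes

Yes, the formula is satisfiable.

One satisfying assignment is: m=True, a=False, v=True, e=False, k=False

Verification: With this assignment, all 20 clauses evaluate to true.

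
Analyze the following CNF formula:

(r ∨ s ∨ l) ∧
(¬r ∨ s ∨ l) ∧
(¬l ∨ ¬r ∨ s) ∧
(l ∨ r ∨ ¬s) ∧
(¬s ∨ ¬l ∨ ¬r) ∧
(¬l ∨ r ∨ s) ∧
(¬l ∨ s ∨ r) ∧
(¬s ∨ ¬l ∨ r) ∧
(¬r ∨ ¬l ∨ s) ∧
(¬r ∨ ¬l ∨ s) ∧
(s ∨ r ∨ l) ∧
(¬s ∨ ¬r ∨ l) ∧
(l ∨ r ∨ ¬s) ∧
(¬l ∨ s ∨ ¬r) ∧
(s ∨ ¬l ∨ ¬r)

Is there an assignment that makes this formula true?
No

No, the formula is not satisfiable.

No assignment of truth values to the variables can make all 15 clauses true simultaneously.

The formula is UNSAT (unsatisfiable).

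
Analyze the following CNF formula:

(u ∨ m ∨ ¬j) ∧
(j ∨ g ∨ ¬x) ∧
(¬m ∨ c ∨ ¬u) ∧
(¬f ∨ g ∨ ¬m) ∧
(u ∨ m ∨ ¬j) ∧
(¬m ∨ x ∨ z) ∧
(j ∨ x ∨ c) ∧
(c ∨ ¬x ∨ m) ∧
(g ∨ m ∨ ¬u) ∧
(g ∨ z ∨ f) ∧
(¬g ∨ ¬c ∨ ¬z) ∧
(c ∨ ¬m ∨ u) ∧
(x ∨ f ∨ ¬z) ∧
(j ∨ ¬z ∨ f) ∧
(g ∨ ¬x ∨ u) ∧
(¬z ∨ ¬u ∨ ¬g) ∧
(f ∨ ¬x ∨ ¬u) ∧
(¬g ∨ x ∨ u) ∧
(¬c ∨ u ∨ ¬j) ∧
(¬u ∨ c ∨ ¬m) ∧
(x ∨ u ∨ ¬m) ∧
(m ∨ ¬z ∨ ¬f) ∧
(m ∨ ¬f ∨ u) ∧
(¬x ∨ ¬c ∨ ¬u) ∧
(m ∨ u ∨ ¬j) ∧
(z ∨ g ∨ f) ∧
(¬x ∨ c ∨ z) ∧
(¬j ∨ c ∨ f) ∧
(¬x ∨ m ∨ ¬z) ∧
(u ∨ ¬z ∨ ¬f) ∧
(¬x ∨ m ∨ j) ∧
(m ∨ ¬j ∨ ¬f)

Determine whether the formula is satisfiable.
Yes

Yes, the formula is satisfiable.

One satisfying assignment is: x=True, u=False, j=False, z=False, m=True, c=True, f=False, g=True

Verification: With this assignment, all 32 clauses evaluate to true.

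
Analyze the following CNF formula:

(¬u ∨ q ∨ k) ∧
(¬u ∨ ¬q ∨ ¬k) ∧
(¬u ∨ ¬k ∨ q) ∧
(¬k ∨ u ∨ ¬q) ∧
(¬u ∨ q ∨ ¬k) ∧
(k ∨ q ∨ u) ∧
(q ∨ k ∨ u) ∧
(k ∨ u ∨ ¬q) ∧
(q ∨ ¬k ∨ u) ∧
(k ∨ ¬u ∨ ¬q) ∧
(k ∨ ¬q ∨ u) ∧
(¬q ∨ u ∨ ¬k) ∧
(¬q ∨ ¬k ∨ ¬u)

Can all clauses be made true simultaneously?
No

No, the formula is not satisfiable.

No assignment of truth values to the variables can make all 13 clauses true simultaneously.

The formula is UNSAT (unsatisfiable).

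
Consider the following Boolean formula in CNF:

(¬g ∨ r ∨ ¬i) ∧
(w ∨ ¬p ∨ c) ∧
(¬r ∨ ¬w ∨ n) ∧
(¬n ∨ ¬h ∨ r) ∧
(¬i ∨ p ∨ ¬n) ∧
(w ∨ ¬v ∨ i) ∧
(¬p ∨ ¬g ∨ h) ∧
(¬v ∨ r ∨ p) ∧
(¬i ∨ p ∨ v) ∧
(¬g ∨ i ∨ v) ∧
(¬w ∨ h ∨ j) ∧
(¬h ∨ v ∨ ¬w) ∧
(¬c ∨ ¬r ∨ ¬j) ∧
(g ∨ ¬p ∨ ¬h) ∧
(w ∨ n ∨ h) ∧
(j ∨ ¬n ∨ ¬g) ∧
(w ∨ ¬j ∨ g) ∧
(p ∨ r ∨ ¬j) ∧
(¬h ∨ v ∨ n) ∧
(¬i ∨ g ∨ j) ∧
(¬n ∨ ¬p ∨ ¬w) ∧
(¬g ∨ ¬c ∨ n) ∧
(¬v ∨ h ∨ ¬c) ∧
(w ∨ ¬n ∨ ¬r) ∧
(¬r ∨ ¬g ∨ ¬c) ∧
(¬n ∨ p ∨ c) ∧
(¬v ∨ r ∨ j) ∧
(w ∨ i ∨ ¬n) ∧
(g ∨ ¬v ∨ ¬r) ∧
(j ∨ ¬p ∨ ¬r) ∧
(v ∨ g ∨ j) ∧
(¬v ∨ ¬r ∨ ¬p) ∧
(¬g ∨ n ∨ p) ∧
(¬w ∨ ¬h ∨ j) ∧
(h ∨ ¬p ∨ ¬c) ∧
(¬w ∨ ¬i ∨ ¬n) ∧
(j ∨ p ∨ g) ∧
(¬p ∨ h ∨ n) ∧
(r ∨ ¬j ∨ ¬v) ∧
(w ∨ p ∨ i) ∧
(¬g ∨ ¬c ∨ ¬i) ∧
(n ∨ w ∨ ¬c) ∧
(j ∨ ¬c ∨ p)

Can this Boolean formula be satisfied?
No

No, the formula is not satisfiable.

No assignment of truth values to the variables can make all 43 clauses true simultaneously.

The formula is UNSAT (unsatisfiable).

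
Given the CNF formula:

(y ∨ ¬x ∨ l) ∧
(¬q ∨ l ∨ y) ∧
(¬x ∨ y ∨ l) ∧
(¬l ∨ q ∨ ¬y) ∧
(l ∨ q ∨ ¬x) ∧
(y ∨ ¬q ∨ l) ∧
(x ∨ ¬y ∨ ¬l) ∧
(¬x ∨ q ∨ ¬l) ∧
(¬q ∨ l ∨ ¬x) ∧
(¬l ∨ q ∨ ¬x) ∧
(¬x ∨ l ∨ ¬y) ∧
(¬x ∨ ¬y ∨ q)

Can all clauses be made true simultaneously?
Yes

Yes, the formula is satisfiable.

One satisfying assignment is: q=False, l=False, y=False, x=False

Verification: With this assignment, all 12 clauses evaluate to true.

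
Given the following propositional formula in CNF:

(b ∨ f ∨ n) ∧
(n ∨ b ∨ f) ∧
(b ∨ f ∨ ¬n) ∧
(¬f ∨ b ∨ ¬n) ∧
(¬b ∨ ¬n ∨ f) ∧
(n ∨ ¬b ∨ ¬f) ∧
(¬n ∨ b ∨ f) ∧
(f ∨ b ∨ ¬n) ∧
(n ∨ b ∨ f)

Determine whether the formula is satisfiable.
Yes

Yes, the formula is satisfiable.

One satisfying assignment is: b=True, f=False, n=False

Verification: With this assignment, all 9 clauses evaluate to true.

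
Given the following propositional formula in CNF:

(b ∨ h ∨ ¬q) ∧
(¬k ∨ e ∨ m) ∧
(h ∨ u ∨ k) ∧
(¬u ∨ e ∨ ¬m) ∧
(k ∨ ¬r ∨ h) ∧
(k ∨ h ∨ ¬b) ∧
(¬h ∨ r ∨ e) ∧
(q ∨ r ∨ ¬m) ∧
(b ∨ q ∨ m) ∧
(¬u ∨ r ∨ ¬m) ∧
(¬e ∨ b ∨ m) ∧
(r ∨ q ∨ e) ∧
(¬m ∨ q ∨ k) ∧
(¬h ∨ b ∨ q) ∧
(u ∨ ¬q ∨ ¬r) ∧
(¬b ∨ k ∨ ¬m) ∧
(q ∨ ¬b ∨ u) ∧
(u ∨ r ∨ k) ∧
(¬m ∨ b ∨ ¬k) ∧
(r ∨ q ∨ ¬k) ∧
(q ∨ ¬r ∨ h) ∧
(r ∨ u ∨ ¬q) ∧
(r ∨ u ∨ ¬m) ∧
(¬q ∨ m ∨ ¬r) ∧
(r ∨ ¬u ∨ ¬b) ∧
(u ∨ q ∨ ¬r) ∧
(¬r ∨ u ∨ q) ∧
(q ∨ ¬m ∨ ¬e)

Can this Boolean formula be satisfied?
Yes

Yes, the formula is satisfiable.

One satisfying assignment is: r=True, k=False, m=False, b=True, q=False, u=True, h=True, e=False

Verification: With this assignment, all 28 clauses evaluate to true.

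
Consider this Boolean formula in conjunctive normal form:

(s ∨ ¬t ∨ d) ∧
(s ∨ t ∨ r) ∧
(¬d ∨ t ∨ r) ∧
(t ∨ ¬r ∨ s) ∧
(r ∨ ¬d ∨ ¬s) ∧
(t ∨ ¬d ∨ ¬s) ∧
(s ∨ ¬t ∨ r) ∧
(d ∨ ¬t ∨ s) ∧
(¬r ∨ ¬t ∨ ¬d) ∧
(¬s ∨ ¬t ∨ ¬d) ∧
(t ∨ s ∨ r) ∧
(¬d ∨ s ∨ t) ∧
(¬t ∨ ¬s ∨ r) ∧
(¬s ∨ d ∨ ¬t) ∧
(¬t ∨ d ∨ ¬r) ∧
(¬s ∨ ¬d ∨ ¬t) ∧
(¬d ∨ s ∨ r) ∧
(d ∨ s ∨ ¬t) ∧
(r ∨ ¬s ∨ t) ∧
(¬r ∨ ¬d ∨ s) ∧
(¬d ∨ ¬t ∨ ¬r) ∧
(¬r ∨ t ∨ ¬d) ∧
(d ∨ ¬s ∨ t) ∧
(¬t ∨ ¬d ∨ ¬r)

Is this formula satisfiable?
No

No, the formula is not satisfiable.

No assignment of truth values to the variables can make all 24 clauses true simultaneously.

The formula is UNSAT (unsatisfiable).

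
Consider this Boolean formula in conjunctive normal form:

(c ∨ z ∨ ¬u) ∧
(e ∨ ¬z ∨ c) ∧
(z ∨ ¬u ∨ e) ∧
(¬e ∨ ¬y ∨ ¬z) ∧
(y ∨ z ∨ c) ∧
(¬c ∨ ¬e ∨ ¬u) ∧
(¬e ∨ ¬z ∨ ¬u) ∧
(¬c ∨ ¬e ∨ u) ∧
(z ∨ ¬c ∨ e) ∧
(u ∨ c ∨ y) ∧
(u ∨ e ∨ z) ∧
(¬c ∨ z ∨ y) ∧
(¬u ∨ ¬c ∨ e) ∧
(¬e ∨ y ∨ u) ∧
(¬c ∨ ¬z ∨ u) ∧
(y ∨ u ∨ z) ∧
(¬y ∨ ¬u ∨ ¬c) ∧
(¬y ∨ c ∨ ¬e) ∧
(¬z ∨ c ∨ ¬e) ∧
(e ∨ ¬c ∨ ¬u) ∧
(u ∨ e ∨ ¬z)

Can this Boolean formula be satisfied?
No

No, the formula is not satisfiable.

No assignment of truth values to the variables can make all 21 clauses true simultaneously.

The formula is UNSAT (unsatisfiable).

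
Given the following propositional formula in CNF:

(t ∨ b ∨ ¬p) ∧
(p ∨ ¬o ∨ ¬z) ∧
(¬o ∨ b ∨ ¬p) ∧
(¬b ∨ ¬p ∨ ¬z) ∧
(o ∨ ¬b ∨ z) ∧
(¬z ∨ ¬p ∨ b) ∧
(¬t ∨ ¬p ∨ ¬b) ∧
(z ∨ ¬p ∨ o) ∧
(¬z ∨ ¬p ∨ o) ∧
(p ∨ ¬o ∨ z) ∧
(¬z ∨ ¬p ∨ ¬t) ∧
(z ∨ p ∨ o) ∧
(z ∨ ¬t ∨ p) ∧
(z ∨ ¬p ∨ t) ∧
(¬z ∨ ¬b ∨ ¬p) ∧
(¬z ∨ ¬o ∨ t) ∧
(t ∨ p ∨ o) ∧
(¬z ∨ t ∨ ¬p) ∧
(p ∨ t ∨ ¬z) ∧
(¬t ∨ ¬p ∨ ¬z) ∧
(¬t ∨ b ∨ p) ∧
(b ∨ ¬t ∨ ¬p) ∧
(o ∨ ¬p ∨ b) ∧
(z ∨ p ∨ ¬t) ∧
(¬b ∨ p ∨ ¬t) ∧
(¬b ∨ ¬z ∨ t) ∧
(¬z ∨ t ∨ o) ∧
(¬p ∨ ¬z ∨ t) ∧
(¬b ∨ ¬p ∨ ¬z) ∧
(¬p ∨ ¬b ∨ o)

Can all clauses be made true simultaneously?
No

No, the formula is not satisfiable.

No assignment of truth values to the variables can make all 30 clauses true simultaneously.

The formula is UNSAT (unsatisfiable).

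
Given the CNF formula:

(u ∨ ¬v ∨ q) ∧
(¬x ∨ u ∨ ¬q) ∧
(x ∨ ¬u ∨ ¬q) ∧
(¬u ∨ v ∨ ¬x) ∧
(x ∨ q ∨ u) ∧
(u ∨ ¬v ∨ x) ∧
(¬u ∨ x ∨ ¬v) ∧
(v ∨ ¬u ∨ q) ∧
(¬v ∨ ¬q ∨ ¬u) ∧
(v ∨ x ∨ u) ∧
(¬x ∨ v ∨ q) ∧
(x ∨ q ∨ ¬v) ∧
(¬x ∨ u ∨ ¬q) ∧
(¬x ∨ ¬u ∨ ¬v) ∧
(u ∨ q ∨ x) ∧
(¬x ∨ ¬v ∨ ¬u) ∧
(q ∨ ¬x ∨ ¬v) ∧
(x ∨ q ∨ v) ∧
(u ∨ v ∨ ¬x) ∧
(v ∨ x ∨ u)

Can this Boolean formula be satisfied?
No

No, the formula is not satisfiable.

No assignment of truth values to the variables can make all 20 clauses true simultaneously.

The formula is UNSAT (unsatisfiable).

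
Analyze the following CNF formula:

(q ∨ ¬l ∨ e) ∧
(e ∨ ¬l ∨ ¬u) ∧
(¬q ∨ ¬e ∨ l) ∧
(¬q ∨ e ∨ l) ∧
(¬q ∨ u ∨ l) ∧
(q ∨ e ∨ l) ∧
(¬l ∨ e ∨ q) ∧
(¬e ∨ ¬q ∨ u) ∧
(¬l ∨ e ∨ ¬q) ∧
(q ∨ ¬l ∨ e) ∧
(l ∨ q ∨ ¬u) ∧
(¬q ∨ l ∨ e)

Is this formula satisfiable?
Yes

Yes, the formula is satisfiable.

One satisfying assignment is: l=False, u=False, q=False, e=True

Verification: With this assignment, all 12 clauses evaluate to true.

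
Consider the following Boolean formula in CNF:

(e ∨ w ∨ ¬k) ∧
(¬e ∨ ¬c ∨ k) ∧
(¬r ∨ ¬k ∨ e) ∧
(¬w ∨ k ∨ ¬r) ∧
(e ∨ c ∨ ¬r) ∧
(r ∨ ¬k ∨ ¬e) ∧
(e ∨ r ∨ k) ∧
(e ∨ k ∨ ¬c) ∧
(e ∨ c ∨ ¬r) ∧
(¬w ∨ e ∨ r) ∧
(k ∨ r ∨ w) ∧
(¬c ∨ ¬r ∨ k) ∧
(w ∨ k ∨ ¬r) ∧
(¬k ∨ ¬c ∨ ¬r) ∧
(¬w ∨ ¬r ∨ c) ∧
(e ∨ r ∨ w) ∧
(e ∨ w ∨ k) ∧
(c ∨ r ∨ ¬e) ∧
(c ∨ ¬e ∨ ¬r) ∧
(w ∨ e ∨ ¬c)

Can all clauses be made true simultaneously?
No

No, the formula is not satisfiable.

No assignment of truth values to the variables can make all 20 clauses true simultaneously.

The formula is UNSAT (unsatisfiable).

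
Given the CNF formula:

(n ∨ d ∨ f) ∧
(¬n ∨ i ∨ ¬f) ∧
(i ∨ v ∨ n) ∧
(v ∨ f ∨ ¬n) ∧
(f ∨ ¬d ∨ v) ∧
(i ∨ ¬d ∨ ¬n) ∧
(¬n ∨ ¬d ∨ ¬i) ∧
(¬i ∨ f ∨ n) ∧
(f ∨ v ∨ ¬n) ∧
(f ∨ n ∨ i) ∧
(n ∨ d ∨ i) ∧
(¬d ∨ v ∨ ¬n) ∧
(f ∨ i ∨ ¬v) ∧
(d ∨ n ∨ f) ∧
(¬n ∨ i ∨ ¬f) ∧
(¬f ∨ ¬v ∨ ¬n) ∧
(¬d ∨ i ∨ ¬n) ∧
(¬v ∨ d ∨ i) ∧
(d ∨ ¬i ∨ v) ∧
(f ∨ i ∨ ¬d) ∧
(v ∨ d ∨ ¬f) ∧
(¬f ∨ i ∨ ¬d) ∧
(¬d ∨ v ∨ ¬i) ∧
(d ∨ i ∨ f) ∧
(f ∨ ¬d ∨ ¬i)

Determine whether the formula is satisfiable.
Yes

Yes, the formula is satisfiable.

One satisfying assignment is: n=False, v=True, i=True, f=True, d=False

Verification: With this assignment, all 25 clauses evaluate to true.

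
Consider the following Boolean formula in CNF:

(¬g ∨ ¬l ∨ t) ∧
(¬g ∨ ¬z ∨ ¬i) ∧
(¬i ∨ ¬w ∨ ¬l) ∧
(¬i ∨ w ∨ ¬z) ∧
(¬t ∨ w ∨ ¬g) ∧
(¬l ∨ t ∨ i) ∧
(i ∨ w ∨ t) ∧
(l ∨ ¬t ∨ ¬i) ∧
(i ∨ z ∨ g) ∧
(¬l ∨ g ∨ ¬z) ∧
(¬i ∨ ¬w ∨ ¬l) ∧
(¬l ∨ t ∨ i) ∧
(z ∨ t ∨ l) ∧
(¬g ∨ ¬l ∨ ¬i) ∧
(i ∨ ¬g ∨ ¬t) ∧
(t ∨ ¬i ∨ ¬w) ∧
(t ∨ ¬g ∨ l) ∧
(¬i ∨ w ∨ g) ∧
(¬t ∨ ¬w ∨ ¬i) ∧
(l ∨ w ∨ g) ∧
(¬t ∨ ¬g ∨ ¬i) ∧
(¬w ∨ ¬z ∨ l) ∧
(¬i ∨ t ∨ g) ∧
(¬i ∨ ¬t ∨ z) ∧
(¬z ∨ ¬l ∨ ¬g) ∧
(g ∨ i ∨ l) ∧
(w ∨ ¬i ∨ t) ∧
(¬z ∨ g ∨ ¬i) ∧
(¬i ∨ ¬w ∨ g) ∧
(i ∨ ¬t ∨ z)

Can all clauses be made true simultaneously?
No

No, the formula is not satisfiable.

No assignment of truth values to the variables can make all 30 clauses true simultaneously.

The formula is UNSAT (unsatisfiable).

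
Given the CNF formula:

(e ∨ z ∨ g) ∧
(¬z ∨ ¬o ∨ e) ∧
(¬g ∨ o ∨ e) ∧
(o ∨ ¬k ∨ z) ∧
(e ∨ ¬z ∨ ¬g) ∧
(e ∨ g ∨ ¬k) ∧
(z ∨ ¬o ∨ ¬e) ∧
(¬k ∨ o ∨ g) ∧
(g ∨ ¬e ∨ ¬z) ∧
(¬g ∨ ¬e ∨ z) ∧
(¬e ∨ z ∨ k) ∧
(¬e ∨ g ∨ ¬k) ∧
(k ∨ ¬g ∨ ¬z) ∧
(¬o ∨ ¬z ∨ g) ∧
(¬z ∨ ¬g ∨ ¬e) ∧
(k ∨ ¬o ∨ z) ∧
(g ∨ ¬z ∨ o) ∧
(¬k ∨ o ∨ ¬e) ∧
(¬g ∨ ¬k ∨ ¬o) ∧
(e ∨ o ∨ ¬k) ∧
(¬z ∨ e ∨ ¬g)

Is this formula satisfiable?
No

No, the formula is not satisfiable.

No assignment of truth values to the variables can make all 21 clauses true simultaneously.

The formula is UNSAT (unsatisfiable).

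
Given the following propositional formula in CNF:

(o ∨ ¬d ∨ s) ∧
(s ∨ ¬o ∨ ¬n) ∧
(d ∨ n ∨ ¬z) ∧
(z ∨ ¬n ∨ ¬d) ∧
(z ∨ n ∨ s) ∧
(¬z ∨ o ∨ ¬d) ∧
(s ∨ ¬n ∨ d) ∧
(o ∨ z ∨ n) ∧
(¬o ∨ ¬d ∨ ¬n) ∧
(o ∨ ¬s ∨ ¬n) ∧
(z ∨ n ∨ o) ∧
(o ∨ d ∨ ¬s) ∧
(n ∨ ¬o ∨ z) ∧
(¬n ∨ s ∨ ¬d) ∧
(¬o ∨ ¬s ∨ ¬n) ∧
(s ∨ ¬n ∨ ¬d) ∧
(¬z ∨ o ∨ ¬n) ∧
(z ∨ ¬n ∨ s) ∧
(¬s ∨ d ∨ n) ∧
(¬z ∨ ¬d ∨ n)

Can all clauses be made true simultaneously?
No

No, the formula is not satisfiable.

No assignment of truth values to the variables can make all 20 clauses true simultaneously.

The formula is UNSAT (unsatisfiable).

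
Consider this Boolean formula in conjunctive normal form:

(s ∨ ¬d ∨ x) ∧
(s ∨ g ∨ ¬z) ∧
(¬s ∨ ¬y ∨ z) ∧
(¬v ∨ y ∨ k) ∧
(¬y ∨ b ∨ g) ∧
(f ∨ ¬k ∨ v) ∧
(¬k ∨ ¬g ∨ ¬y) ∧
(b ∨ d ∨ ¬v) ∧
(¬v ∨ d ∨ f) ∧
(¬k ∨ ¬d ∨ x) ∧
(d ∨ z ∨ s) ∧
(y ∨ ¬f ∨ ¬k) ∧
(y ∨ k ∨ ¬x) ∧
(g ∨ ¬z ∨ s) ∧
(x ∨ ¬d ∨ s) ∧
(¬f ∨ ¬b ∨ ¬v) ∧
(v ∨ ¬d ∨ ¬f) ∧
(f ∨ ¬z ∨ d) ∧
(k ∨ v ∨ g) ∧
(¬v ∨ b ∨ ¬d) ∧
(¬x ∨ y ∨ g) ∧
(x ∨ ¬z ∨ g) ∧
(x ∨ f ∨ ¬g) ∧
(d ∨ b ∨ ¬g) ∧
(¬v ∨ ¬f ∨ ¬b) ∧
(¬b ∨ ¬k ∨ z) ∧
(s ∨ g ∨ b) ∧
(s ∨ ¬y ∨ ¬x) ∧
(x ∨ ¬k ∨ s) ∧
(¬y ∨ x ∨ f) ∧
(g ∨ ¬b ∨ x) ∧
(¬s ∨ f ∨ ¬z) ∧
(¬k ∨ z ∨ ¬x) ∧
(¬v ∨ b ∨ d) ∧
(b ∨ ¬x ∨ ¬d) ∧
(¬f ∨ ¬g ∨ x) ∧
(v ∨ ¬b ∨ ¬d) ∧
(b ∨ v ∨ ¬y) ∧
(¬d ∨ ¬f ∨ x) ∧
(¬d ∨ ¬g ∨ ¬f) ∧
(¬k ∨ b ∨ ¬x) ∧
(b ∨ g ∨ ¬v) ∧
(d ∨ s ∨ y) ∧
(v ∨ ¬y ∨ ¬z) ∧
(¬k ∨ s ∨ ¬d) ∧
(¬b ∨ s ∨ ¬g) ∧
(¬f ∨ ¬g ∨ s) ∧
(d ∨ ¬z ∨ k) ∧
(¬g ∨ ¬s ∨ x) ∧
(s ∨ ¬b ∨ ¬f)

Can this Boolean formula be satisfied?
No

No, the formula is not satisfiable.

No assignment of truth values to the variables can make all 50 clauses true simultaneously.

The formula is UNSAT (unsatisfiable).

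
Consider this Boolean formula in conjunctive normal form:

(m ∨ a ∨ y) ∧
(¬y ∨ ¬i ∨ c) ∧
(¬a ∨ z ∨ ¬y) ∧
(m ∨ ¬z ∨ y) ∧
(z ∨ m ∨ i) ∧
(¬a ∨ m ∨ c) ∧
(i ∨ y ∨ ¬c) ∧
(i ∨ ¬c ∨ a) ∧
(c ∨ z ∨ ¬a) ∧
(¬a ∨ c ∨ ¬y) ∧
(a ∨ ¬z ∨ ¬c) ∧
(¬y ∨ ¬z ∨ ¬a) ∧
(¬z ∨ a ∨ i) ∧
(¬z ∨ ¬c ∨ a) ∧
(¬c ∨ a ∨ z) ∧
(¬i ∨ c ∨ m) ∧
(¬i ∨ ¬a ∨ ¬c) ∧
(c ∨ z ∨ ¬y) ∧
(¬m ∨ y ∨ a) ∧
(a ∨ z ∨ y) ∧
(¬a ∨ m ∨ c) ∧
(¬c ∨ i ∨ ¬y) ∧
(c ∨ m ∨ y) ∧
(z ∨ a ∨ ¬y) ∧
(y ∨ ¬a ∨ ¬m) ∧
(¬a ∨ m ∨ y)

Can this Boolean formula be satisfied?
No

No, the formula is not satisfiable.

No assignment of truth values to the variables can make all 26 clauses true simultaneously.

The formula is UNSAT (unsatisfiable).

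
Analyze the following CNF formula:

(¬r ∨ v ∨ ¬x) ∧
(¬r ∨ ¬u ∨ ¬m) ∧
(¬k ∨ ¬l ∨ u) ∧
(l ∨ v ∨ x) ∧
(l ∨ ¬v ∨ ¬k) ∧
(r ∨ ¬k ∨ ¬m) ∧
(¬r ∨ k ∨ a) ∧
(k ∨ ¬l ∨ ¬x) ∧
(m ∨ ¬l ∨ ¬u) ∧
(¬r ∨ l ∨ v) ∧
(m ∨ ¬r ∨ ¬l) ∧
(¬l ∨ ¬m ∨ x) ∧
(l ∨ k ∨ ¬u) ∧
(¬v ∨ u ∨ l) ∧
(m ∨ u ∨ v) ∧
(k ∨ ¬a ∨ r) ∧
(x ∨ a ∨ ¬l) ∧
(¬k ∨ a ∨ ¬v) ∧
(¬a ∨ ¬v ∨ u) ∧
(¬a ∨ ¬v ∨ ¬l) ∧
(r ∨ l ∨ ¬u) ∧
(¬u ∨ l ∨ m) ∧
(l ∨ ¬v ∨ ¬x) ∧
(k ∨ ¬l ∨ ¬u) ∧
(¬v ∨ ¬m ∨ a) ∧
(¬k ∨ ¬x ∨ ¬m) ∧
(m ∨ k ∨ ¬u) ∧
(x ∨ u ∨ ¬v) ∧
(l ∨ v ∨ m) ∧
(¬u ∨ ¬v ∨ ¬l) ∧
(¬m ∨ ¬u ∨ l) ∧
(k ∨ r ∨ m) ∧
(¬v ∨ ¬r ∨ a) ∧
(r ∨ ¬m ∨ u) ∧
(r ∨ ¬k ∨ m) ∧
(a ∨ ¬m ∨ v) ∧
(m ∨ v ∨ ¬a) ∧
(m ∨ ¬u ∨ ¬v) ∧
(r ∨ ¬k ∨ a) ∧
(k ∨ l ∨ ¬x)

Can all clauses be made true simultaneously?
No

No, the formula is not satisfiable.

No assignment of truth values to the variables can make all 40 clauses true simultaneously.

The formula is UNSAT (unsatisfiable).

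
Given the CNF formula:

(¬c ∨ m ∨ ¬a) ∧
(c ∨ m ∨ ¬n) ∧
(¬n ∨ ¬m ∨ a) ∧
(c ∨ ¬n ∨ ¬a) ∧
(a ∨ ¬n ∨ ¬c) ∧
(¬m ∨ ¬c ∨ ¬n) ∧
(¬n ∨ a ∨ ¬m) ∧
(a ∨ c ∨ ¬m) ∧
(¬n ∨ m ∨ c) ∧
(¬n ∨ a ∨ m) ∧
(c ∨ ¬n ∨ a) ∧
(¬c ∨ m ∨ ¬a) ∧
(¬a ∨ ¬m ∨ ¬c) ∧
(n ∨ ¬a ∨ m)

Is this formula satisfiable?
Yes

Yes, the formula is satisfiable.

One satisfying assignment is: n=False, a=False, c=False, m=False

Verification: With this assignment, all 14 clauses evaluate to true.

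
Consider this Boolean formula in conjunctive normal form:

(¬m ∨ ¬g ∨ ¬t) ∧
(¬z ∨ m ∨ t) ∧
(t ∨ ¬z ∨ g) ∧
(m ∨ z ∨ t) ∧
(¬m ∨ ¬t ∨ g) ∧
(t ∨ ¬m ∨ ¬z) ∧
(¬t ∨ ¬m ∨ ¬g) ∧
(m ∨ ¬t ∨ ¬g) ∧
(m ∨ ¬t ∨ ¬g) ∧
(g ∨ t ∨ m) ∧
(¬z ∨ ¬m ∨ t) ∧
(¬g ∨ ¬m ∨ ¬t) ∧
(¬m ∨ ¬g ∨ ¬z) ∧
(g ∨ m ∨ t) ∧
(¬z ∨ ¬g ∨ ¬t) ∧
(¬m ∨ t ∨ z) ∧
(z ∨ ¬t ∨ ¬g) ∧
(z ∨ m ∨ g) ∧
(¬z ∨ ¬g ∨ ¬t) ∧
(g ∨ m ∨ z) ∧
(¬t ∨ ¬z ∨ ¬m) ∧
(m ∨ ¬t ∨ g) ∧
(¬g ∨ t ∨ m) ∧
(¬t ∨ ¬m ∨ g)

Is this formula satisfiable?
No

No, the formula is not satisfiable.

No assignment of truth values to the variables can make all 24 clauses true simultaneously.

The formula is UNSAT (unsatisfiable).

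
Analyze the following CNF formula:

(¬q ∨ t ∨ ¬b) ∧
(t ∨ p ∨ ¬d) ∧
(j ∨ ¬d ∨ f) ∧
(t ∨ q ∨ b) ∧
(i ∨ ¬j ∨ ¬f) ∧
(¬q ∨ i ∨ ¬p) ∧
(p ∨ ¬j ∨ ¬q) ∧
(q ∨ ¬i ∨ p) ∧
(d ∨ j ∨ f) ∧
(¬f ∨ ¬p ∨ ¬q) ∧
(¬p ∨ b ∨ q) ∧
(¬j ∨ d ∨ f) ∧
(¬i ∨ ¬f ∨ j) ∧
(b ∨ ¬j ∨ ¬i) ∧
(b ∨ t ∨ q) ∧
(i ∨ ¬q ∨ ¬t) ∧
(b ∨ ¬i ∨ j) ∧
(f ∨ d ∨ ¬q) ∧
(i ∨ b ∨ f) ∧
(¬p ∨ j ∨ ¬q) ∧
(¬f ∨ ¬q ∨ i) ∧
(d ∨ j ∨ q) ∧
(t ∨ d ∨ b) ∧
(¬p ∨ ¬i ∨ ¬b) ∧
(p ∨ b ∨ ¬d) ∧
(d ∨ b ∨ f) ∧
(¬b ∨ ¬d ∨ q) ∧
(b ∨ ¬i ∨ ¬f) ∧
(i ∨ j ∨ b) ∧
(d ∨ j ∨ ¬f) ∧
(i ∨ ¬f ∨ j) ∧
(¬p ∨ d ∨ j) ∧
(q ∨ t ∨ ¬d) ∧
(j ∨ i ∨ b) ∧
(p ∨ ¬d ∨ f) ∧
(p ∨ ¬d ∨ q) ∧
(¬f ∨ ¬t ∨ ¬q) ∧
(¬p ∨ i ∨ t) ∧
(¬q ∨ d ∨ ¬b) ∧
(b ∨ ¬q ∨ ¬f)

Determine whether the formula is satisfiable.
No

No, the formula is not satisfiable.

No assignment of truth values to the variables can make all 40 clauses true simultaneously.

The formula is UNSAT (unsatisfiable).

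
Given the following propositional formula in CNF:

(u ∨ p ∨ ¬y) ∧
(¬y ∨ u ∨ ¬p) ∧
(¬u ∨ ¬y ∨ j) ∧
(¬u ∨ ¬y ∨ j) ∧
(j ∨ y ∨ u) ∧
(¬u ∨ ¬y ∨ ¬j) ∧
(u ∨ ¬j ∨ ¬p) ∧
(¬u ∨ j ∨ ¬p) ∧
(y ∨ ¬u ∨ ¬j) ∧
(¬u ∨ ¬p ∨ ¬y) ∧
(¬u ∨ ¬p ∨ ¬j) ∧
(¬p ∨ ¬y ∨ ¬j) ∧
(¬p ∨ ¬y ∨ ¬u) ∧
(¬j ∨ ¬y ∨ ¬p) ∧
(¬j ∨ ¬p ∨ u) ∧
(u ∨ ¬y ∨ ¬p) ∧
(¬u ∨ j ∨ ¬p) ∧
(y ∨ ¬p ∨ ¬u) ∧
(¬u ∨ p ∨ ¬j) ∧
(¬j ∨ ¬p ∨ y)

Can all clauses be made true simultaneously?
Yes

Yes, the formula is satisfiable.

One satisfying assignment is: u=True, j=False, p=False, y=False

Verification: With this assignment, all 20 clauses evaluate to true.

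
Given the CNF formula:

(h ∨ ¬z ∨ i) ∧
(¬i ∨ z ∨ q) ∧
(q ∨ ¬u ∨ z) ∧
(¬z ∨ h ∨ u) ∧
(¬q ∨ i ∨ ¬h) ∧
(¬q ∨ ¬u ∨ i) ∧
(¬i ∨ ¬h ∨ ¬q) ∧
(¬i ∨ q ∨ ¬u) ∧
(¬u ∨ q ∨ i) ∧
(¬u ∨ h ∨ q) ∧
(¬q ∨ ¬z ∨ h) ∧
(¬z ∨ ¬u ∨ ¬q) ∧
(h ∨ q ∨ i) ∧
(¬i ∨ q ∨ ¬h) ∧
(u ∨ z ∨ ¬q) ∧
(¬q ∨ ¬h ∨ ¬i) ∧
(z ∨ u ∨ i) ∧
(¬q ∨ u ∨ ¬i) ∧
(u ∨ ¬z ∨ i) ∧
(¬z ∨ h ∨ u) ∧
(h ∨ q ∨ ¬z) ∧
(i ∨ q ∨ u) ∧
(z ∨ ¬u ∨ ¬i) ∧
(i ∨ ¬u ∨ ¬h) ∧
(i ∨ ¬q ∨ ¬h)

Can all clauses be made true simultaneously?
No

No, the formula is not satisfiable.

No assignment of truth values to the variables can make all 25 clauses true simultaneously.

The formula is UNSAT (unsatisfiable).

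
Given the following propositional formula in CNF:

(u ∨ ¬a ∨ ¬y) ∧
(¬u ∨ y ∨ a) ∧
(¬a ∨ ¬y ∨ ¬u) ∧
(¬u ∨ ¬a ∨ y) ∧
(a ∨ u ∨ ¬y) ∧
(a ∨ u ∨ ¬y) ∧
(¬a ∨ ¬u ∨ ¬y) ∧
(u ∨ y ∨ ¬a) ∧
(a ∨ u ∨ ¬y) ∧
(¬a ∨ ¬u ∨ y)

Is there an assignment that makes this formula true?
Yes

Yes, the formula is satisfiable.

One satisfying assignment is: u=False, y=False, a=False

Verification: With this assignment, all 10 clauses evaluate to true.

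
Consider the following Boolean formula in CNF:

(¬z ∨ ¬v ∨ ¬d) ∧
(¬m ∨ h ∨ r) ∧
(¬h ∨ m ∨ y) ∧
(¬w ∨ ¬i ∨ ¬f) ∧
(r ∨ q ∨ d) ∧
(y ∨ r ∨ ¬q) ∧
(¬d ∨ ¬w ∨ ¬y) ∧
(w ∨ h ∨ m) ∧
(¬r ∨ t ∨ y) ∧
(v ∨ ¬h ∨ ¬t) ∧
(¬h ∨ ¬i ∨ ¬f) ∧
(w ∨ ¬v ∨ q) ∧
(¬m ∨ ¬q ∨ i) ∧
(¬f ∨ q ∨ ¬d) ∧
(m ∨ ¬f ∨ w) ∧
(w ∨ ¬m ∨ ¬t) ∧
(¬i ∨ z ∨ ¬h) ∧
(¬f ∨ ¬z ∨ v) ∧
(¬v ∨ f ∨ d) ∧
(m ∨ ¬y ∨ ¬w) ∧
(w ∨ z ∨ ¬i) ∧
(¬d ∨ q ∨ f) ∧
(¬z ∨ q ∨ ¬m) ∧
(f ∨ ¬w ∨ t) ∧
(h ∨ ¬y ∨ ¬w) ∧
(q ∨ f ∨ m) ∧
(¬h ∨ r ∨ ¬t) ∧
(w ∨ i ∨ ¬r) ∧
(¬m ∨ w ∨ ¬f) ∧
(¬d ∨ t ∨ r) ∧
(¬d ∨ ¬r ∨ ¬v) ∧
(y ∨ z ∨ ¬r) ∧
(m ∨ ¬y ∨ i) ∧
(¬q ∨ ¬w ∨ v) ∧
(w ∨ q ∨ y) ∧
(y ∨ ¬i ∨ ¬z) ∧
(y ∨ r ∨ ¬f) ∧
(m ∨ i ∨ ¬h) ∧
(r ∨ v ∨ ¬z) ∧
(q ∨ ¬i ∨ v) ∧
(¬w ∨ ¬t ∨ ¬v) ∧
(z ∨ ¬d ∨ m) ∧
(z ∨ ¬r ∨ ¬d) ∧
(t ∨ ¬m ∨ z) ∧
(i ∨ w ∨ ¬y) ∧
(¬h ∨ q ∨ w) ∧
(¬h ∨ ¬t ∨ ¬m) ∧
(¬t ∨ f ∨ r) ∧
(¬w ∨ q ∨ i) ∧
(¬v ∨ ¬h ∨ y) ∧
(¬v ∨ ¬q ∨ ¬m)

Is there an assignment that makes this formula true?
Yes

Yes, the formula is satisfiable.

One satisfying assignment is: h=True, d=False, i=True, m=False, w=False, v=False, t=False, y=True, z=True, q=True, f=False, r=True

Verification: With this assignment, all 51 clauses evaluate to true.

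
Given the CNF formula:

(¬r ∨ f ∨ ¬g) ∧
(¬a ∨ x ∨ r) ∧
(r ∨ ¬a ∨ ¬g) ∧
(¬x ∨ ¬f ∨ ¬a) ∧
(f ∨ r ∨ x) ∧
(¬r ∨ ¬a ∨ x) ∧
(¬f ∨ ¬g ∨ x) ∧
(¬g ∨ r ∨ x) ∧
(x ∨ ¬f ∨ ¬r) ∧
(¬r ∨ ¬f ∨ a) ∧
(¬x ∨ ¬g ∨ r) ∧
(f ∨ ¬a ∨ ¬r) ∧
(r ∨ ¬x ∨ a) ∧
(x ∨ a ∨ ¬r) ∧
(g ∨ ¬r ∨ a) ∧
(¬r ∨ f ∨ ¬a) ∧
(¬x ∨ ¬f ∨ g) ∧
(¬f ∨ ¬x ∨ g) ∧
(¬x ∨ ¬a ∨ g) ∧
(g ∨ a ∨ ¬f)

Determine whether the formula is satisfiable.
No

No, the formula is not satisfiable.

No assignment of truth values to the variables can make all 20 clauses true simultaneously.

The formula is UNSAT (unsatisfiable).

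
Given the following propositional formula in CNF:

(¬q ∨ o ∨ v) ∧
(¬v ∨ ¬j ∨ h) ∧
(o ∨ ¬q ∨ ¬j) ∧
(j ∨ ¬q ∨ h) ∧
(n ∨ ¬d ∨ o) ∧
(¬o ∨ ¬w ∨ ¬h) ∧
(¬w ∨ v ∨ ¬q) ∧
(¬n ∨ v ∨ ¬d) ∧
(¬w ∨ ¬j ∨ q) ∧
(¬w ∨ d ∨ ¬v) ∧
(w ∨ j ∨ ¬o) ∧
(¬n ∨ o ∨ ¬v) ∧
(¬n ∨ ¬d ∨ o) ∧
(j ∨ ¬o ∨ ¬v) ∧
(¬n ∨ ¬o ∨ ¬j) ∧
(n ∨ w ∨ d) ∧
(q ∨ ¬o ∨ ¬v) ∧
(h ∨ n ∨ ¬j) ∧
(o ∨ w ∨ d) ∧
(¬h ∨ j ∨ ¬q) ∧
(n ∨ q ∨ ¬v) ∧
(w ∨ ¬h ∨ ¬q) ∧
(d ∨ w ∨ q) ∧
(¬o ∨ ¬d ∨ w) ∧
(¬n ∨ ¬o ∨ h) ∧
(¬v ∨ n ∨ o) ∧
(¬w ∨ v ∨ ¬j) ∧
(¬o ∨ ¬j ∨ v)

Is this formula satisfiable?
Yes

Yes, the formula is satisfiable.

One satisfying assignment is: h=False, n=False, v=False, o=False, d=False, j=False, q=False, w=True

Verification: With this assignment, all 28 clauses evaluate to true.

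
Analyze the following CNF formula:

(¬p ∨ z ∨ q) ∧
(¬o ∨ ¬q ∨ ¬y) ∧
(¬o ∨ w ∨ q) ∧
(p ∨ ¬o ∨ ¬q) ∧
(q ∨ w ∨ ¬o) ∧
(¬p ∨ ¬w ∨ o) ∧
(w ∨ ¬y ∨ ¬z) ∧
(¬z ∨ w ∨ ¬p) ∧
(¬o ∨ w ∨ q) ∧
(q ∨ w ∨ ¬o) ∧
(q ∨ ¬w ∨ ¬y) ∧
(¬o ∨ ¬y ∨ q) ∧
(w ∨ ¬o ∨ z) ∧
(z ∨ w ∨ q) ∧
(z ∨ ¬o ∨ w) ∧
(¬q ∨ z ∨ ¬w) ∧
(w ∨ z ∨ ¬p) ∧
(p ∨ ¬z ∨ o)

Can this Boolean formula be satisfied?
Yes

Yes, the formula is satisfiable.

One satisfying assignment is: p=False, q=True, y=False, z=False, o=False, w=False

Verification: With this assignment, all 18 clauses evaluate to true.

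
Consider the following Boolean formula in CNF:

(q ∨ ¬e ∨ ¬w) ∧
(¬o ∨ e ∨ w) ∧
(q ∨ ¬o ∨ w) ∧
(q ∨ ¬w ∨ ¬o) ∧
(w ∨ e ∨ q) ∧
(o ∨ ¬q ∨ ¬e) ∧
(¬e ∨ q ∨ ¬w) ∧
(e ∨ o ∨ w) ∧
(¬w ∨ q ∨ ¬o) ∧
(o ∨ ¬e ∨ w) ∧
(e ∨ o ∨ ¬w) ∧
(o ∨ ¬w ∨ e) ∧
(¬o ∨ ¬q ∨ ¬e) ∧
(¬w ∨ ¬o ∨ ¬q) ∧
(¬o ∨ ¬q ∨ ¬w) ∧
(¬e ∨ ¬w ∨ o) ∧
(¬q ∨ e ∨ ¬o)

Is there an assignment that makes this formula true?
No

No, the formula is not satisfiable.

No assignment of truth values to the variables can make all 17 clauses true simultaneously.

The formula is UNSAT (unsatisfiable).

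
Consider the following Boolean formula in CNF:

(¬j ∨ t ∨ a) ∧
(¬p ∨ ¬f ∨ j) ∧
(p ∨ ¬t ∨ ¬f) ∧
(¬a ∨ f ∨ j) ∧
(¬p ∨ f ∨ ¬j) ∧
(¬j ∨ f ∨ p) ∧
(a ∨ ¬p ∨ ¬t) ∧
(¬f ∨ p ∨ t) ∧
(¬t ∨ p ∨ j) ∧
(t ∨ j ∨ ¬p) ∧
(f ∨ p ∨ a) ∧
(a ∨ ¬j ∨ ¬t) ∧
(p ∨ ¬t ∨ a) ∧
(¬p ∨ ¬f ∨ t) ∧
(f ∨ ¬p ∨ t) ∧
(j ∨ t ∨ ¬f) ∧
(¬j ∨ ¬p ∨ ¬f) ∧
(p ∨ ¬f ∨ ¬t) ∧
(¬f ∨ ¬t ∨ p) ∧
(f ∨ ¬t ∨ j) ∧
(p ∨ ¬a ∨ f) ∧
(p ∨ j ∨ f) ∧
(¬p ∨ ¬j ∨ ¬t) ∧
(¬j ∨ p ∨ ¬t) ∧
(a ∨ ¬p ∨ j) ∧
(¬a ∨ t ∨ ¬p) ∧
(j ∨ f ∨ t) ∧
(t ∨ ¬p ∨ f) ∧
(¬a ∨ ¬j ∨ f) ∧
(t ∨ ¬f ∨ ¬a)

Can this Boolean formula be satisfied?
No

No, the formula is not satisfiable.

No assignment of truth values to the variables can make all 30 clauses true simultaneously.

The formula is UNSAT (unsatisfiable).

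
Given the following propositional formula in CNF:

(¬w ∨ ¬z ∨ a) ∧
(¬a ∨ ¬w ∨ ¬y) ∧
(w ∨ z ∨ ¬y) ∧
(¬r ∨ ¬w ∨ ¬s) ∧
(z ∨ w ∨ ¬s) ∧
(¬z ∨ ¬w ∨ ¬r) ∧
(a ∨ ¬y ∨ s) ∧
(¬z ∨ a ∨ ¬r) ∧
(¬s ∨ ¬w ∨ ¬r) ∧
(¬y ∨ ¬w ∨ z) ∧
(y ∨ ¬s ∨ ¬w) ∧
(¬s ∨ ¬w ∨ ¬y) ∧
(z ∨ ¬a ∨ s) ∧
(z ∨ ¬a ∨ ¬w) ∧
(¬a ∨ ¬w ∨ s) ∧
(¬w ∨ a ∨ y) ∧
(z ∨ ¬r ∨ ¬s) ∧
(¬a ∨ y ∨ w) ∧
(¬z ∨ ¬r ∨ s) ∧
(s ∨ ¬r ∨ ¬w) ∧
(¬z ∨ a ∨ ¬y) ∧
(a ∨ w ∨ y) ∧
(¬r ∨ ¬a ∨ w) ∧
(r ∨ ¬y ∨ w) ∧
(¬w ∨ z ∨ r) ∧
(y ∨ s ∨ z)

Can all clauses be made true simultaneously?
No

No, the formula is not satisfiable.

No assignment of truth values to the variables can make all 26 clauses true simultaneously.

The formula is UNSAT (unsatisfiable).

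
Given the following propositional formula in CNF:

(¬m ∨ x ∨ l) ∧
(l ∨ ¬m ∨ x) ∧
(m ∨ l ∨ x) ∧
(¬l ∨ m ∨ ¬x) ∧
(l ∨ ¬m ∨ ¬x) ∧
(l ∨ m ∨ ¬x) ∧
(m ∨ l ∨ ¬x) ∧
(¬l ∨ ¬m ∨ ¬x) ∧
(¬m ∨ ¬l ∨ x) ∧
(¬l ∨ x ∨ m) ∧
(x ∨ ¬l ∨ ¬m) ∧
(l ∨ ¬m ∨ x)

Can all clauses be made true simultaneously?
No

No, the formula is not satisfiable.

No assignment of truth values to the variables can make all 12 clauses true simultaneously.

The formula is UNSAT (unsatisfiable).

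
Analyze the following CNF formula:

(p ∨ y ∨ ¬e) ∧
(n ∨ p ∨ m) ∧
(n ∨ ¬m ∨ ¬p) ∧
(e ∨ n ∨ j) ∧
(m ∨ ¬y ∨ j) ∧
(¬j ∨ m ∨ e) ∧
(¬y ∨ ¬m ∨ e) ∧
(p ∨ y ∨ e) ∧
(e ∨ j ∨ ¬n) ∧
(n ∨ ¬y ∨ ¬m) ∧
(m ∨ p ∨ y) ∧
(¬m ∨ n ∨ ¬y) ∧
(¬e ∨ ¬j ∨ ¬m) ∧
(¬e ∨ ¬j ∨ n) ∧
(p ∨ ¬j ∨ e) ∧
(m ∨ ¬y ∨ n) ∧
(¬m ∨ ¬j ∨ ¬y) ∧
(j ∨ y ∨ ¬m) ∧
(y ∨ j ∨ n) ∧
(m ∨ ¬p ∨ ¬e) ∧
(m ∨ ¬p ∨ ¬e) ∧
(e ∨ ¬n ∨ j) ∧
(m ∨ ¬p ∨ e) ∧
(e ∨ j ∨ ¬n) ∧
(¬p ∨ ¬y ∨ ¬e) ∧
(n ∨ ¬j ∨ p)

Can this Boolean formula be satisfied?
Yes

Yes, the formula is satisfiable.

One satisfying assignment is: e=False, p=True, y=False, n=True, m=True, j=True

Verification: With this assignment, all 26 clauses evaluate to true.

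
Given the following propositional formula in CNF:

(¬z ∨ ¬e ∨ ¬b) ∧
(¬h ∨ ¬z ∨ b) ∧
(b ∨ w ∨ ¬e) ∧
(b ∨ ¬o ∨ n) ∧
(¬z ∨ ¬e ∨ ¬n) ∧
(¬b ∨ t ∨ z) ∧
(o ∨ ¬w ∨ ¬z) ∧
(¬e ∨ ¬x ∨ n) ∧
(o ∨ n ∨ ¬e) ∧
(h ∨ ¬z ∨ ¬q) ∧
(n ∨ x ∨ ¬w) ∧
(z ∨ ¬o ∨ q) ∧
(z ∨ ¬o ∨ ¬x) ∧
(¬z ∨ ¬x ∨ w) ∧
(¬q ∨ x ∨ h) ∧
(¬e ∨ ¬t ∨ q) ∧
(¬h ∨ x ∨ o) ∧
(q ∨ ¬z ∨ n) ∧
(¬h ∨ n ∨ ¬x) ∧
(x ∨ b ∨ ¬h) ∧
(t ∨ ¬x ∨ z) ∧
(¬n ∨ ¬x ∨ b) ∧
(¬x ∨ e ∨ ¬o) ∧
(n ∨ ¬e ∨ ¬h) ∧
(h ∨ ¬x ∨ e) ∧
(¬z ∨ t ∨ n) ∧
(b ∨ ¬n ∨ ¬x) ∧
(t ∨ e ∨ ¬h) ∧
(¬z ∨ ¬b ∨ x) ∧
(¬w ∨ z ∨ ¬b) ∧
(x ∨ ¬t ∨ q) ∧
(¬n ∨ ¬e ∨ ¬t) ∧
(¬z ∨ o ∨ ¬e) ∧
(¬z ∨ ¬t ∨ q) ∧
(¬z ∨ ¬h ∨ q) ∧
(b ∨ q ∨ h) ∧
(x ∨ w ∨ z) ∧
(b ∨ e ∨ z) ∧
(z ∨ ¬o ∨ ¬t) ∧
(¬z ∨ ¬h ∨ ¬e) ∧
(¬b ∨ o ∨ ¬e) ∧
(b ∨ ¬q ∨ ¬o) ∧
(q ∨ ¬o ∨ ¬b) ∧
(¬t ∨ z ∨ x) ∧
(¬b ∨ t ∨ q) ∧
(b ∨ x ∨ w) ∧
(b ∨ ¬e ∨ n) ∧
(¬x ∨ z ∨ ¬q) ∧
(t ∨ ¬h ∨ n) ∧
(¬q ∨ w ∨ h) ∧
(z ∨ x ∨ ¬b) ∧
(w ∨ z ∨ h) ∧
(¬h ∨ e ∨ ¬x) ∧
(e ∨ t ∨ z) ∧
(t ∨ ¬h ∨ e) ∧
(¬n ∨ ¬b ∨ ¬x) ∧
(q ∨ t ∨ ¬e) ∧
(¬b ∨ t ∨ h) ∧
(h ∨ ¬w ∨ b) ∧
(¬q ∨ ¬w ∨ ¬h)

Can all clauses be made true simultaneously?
No

No, the formula is not satisfiable.

No assignment of truth values to the variables can make all 60 clauses true simultaneously.

The formula is UNSAT (unsatisfiable).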